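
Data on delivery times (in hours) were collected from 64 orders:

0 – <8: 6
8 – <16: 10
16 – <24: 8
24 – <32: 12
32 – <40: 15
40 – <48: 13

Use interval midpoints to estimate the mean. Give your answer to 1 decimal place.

27.4

Midpoints: 4, 12, 20, 28, 36, 44
Σfm = 6×4 + 10×12 + 8×20 + 12×28 + 15×36 + 13×44 = 1752
n = Σf = 64
Mean = 1752 / 64 = 27.3750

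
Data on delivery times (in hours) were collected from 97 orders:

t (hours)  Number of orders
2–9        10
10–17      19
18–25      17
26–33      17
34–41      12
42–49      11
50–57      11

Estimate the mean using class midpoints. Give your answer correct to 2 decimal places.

Midpoints: 5.5, 13.5, 21.5, 29.5, 37.5, 45.5, 53.5
Σfm = 10×5.5 + 19×13.5 + 17×21.5 + 17×29.5 + 12×37.5 + 11×45.5 + 11×53.5 = 2717.5
n = Σf = 97
Mean = 2717.5 / 97 = 28.0155

28.02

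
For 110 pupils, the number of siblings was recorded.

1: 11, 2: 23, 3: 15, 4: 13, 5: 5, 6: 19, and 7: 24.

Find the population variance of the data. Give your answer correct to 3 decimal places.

4.536

Values: 1, 2, 3, 4, 5, 6, 7
n = 110, Σfx = 461, mean = 4.1909
Σfx² = 2431
Σf(x − x̄)² = Σfx² − (Σfx)²/n = 2431 − 461²/110 = 498.9909
Population variance = 498.9909 / 110 = 4.5363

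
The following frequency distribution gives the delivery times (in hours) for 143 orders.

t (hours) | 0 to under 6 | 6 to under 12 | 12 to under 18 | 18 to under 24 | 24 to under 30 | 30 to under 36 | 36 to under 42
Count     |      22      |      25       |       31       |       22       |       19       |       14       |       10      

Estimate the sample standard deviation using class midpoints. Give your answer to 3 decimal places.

Midpoints: 3, 9, 15, 21, 27, 33, 39
n = 143, Σfm = 2583, mean = 18.0629
Σfm² = 63207
Σf(m − x̄)² = Σfm² − (Σfm)²/n = 63207 − 2583²/143 = 16550.4336
Sample variance = 16550.4336 / 142 = 116.5523
Standard deviation = √116.5523 = 10.7959

10.796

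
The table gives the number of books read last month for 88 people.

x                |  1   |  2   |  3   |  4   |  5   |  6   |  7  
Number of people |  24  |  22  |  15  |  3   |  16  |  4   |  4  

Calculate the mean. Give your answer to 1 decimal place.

2.9

Values: 1, 2, 3, 4, 5, 6, 7
Σfx = 24×1 + 22×2 + 15×3 + 3×4 + 16×5 + 4×6 + 4×7 = 257
n = Σf = 88
Mean = 257 / 88 = 2.9205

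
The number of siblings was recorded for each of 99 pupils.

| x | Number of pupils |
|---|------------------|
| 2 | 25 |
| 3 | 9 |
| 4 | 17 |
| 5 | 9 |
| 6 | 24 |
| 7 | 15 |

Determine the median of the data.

4

Cumulative frequencies: 25, 34, 51, 60, 84, 99
n = 99, so the median is the value in position (n+1)/2 = 50.
Position 50 falls at value 4.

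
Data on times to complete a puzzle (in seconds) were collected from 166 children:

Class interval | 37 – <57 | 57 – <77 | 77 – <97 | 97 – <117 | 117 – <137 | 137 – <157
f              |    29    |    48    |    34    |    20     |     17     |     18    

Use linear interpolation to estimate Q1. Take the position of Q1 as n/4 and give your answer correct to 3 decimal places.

62.208

Cumulative frequencies: 29, 77, 111, 131, 148, 166
n = 166; position = n/4 = 41.5.
This falls in the class 57 – <77: L = 57, F = 29, f = 48, h = 20.
Lower quartile ≈ 57 + ((41.5 − 29) / 48) × 20 = 62.2083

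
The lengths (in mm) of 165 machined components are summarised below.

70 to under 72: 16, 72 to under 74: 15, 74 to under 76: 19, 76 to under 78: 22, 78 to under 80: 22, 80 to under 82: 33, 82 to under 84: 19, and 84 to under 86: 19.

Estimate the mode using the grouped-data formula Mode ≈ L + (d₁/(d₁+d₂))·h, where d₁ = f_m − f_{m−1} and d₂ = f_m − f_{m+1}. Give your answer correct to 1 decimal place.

80.9

Modal class: 80 to under 82 (highest frequency 33).
d₁ = 33 − 22 = 11, d₂ = 33 − 19 = 14
Mode ≈ 80 + (11/(11+14)) × 2 = 80 + 0.8800 = 80.8800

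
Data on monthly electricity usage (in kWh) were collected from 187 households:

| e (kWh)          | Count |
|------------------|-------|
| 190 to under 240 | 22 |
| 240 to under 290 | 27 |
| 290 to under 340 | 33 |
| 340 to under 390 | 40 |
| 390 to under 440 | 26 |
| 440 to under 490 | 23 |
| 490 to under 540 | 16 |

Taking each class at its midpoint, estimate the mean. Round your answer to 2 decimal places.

Midpoints: 215, 265, 315, 365, 415, 465, 515
Σfm = 22×215 + 27×265 + 33×315 + 40×365 + 26×415 + 23×465 + 16×515 = 66605
n = Σf = 187
Mean = 66605 / 187 = 356.1765

356.18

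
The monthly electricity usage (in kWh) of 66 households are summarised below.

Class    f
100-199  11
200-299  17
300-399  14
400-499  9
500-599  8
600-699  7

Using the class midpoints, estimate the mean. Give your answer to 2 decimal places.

360.11

Midpoints: 149.5, 249.5, 349.5, 449.5, 549.5, 649.5
Σfm = 11×149.5 + 17×249.5 + 14×349.5 + 9×449.5 + 8×549.5 + 7×649.5 = 23767
n = Σf = 66
Mean = 23767 / 66 = 360.1061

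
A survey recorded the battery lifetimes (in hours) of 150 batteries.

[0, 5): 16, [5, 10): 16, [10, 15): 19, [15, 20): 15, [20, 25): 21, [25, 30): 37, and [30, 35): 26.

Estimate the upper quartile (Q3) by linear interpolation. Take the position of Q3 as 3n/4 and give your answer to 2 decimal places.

28.45

Cumulative frequencies: 16, 32, 51, 66, 87, 124, 150
n = 150; position = 3n/4 = 112.5.
This falls in the class [25, 30): L = 25, F = 87, f = 37, h = 5.
Upper quartile ≈ 25 + ((112.5 − 87) / 37) × 5 = 28.4459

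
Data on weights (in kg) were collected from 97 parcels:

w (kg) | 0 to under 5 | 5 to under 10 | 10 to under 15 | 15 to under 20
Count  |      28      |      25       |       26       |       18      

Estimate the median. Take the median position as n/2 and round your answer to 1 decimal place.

Cumulative frequencies: 28, 53, 79, 97
n = 97; position = n/2 = 48.5.
This falls in the class 5 to under 10: L = 5, F = 28, f = 25, h = 5.
Median ≈ 5 + ((48.5 − 28) / 25) × 5 = 9.1000

9.1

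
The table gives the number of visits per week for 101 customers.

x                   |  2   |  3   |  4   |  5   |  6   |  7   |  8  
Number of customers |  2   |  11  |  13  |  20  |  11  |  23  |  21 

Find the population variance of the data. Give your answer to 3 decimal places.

3.022

Values: 2, 3, 4, 5, 6, 7, 8
n = 101, Σfx = 584, mean = 5.7822
Σfx² = 3682
Σf(x − x̄)² = Σfx² − (Σfx)²/n = 3682 − 584²/101 = 305.2079
Population variance = 305.2079 / 101 = 3.0219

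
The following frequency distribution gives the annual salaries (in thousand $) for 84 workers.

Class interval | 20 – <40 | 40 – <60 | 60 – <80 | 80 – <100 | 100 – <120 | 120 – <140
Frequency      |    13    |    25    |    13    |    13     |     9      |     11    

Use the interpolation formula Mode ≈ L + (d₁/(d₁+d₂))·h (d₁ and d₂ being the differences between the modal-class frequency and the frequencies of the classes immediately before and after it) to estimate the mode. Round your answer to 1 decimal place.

Modal class: 40 – <60 (highest frequency 25).
d₁ = 25 − 13 = 12, d₂ = 25 − 13 = 12
Mode ≈ 40 + (12/(12+12)) × 20 = 40 + 10.0000 = 50.0000

50.0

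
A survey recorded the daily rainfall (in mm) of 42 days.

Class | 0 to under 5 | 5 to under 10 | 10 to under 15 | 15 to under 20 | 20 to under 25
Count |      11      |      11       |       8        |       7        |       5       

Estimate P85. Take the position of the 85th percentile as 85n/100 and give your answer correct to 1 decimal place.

Cumulative frequencies: 11, 22, 30, 37, 42
n = 42; position = 85n/100 = 35.7.
This falls in the class 15 to under 20: L = 15, F = 30, f = 7, h = 5.
85th percentile ≈ 15 + ((35.7 − 30) / 7) × 5 = 19.0714

19.1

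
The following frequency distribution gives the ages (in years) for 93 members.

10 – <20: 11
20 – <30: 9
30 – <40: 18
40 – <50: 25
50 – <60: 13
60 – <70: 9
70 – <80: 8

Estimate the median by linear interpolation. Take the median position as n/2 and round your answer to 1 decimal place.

43.4

Cumulative frequencies: 11, 20, 38, 63, 76, 85, 93
n = 93; position = n/2 = 46.5.
This falls in the class 40 – <50: L = 40, F = 38, f = 25, h = 10.
Median ≈ 40 + ((46.5 − 38) / 25) × 10 = 43.4000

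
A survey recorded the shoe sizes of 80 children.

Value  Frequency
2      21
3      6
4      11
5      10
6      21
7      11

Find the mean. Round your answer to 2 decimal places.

Values: 2, 3, 4, 5, 6, 7
Σfx = 21×2 + 6×3 + 11×4 + 10×5 + 21×6 + 11×7 = 357
n = Σf = 80
Mean = 357 / 80 = 4.4625

4.46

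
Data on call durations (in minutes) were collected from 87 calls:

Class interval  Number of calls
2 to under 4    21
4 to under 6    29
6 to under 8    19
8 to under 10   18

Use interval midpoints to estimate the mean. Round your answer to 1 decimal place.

5.8

Midpoints: 3, 5, 7, 9
Σfm = 21×3 + 29×5 + 19×7 + 18×9 = 503
n = Σf = 87
Mean = 503 / 87 = 5.7816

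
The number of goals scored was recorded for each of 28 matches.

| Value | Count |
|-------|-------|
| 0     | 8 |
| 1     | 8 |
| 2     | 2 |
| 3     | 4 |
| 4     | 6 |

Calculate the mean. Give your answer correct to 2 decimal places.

1.71

Values: 0, 1, 2, 3, 4
Σfx = 8×0 + 8×1 + 2×2 + 4×3 + 6×4 = 48
n = Σf = 28
Mean = 48 / 28 = 1.7143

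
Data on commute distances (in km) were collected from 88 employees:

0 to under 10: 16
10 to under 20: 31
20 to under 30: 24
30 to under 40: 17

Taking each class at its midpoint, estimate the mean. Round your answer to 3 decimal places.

19.773

Midpoints: 5, 15, 25, 35
Σfm = 16×5 + 31×15 + 24×25 + 17×35 = 1740
n = Σf = 88
Mean = 1740 / 88 = 19.7727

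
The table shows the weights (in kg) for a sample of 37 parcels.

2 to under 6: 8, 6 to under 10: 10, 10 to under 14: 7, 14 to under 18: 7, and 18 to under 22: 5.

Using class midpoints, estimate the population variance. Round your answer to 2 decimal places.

28.89

Midpoints: 4, 8, 12, 16, 20
n = 37, Σfm = 408, mean = 11.0270
Σfm² = 5568
Σf(m − x̄)² = Σfm² − (Σfm)²/n = 5568 − 408²/37 = 1068.9730
Population variance = 1068.9730 / 37 = 28.8912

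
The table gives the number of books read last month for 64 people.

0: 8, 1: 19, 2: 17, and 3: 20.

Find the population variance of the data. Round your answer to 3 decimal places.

1.054

Values: 0, 1, 2, 3
n = 64, Σfx = 113, mean = 1.7656
Σfx² = 267
Σf(x − x̄)² = Σfx² − (Σfx)²/n = 267 − 113²/64 = 67.4844
Population variance = 67.4844 / 64 = 1.0544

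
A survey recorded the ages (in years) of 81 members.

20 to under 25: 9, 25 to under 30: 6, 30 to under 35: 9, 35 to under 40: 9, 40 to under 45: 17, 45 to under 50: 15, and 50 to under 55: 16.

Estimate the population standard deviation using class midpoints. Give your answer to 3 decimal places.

Midpoints: 22.5, 27.5, 32.5, 37.5, 42.5, 47.5, 52.5
n = 81, Σfm = 3272.5, mean = 40.4012
Σfm² = 139906.25
Σf(m − x̄)² = Σfm² − (Σfm)²/n = 139906.25 − 3272.5²/81 = 7693.2099
Population variance = 7693.2099 / 81 = 94.9779
Standard deviation = √94.9779 = 9.7457

9.746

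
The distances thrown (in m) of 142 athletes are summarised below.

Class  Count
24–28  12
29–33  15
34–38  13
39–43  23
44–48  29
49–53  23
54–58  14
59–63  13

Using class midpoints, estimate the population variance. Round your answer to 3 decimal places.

Midpoints: 26, 31, 36, 41, 46, 51, 56, 61
n = 142, Σfm = 6272, mean = 44.1690
Σfm² = 291502
Σf(m − x̄)² = Σfm² − (Σfm)²/n = 291502 − 6272²/142 = 14473.9437
Population variance = 14473.9437 / 142 = 101.9292

101.929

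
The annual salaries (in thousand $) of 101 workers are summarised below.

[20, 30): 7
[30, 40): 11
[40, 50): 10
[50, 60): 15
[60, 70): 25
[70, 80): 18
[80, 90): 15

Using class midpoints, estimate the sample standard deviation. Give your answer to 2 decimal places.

Midpoints: 25, 35, 45, 55, 65, 75, 85
n = 101, Σfm = 6085, mean = 60.2475
Σfm² = 398725
Σf(m − x̄)² = Σfm² − (Σfm)²/n = 398725 − 6085²/101 = 32118.8119
Sample variance = 32118.8119 / 100 = 321.1881
Standard deviation = √321.1881 = 17.9217

17.92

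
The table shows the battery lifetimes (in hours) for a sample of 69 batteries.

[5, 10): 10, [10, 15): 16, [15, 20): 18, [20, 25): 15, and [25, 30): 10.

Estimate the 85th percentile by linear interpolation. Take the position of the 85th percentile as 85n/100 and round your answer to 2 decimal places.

Cumulative frequencies: 10, 26, 44, 59, 69
n = 69; position = 85n/100 = 58.65.
This falls in the class [20, 25): L = 20, F = 44, f = 15, h = 5.
85th percentile ≈ 20 + ((58.65 − 44) / 15) × 5 = 24.8833

24.88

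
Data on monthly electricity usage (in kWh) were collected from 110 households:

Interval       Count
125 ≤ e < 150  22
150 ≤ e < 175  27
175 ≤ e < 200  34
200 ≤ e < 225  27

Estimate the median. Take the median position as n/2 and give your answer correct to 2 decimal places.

Cumulative frequencies: 22, 49, 83, 110
n = 110; position = n/2 = 55.
This falls in the class 175 ≤ e < 200: L = 175, F = 49, f = 34, h = 25.
Median ≈ 175 + ((55 − 49) / 34) × 25 = 179.4118

179.41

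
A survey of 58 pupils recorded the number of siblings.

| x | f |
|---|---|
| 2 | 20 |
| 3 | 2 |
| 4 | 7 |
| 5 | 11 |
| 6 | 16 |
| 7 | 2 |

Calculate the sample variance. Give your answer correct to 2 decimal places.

Values: 2, 3, 4, 5, 6, 7
n = 58, Σfx = 239, mean = 4.1207
Σfx² = 1159
Σf(x − x̄)² = Σfx² − (Σfx)²/n = 1159 − 239²/58 = 174.1552
Sample variance = 174.1552 / 57 = 3.0554

3.06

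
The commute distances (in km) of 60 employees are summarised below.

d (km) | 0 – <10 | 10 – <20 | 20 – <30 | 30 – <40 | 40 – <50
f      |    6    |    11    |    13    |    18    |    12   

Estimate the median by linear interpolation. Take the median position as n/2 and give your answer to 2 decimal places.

Cumulative frequencies: 6, 17, 30, 48, 60
n = 60; position = n/2 = 30.
This falls in the class 20 – <30: L = 20, F = 17, f = 13, h = 10.
Median ≈ 20 + ((30 − 17) / 13) × 10 = 30.0000

30.00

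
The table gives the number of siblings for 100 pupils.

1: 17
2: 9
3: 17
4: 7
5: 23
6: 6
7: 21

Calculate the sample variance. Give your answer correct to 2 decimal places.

Values: 1, 2, 3, 4, 5, 6, 7
n = 100, Σfx = 412, mean = 4.1200
Σfx² = 2138
Σf(x − x̄)² = Σfx² − (Σfx)²/n = 2138 − 412²/100 = 440.5600
Sample variance = 440.5600 / 99 = 4.4501

4.45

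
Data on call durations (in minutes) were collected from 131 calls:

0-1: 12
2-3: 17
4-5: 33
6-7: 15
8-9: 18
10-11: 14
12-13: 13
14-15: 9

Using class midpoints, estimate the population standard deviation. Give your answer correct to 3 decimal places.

Midpoints: 0.5, 2.5, 4.5, 6.5, 8.5, 10.5, 12.5, 14.5
n = 131, Σfm = 887.5, mean = 6.7748
Σfm² = 8178.75
Σf(m − x̄)² = Σfm² − (Σfm)²/n = 8178.75 − 887.5²/131 = 2166.1069
Population variance = 2166.1069 / 131 = 16.5352
Standard deviation = √16.5352 = 4.0663

4.066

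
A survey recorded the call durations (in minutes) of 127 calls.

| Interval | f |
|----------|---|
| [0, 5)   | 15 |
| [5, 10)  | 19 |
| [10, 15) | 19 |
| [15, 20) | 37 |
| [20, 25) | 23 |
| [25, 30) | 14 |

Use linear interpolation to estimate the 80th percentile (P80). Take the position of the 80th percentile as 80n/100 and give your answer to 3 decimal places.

Cumulative frequencies: 15, 34, 53, 90, 113, 127
n = 127; position = 80n/100 = 101.6.
This falls in the class [20, 25): L = 20, F = 90, f = 23, h = 5.
80th percentile ≈ 20 + ((101.6 − 90) / 23) × 5 = 22.5217

22.522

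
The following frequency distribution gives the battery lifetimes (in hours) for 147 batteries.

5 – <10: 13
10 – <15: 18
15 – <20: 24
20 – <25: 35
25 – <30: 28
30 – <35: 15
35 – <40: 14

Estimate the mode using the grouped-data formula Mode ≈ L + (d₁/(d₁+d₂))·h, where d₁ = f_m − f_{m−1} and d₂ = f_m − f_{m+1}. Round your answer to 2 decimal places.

23.06

Modal class: 20 – <25 (highest frequency 35).
d₁ = 35 − 24 = 11, d₂ = 35 − 28 = 7
Mode ≈ 20 + (11/(11+7)) × 5 = 20 + 3.0556 = 23.0556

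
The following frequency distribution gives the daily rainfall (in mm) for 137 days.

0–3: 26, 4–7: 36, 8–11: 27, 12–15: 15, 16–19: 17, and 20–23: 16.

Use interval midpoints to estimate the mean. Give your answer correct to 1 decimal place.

Midpoints: 1.5, 5.5, 9.5, 13.5, 17.5, 21.5
Σfm = 26×1.5 + 36×5.5 + 27×9.5 + 15×13.5 + 17×17.5 + 16×21.5 = 1337.5
n = Σf = 137
Mean = 1337.5 / 137 = 9.7628

9.8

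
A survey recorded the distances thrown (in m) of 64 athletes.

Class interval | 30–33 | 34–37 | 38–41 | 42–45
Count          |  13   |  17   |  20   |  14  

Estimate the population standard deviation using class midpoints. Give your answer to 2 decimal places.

4.18

Midpoints: 31.5, 35.5, 39.5, 43.5
n = 64, Σfm = 2412, mean = 37.6875
Σfm² = 92020
Σf(m − x̄)² = Σfm² − (Σfm)²/n = 92020 − 2412²/64 = 1117.7500
Population variance = 1117.7500 / 64 = 17.4648
Standard deviation = √17.4648 = 4.1791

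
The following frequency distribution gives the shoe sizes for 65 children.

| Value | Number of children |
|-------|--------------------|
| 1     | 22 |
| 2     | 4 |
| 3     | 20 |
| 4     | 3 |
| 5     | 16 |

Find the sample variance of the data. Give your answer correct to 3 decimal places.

2.444

Values: 1, 2, 3, 4, 5
n = 65, Σfx = 182, mean = 2.8000
Σfx² = 666
Σf(x − x̄)² = Σfx² − (Σfx)²/n = 666 − 182²/65 = 156.4000
Sample variance = 156.4000 / 64 = 2.4438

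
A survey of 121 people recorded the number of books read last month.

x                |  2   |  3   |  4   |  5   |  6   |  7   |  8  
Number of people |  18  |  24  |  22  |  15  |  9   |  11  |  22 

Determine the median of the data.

Cumulative frequencies: 18, 42, 64, 79, 88, 99, 121
n = 121, so the median is the value in position (n+1)/2 = 61.
Position 61 falls at value 4.

4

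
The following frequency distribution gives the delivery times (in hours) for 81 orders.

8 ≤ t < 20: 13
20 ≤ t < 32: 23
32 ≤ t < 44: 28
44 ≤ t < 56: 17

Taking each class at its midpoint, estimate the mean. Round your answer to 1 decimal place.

33.3

Midpoints: 14, 26, 38, 50
Σfm = 13×14 + 23×26 + 28×38 + 17×50 = 2694
n = Σf = 81
Mean = 2694 / 81 = 33.2593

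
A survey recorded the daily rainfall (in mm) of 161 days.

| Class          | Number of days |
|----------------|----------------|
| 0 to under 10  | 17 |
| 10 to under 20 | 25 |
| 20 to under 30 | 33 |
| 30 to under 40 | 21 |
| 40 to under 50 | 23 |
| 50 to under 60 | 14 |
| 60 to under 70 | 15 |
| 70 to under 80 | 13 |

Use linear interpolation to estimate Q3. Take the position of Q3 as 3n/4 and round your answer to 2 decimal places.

51.25

Cumulative frequencies: 17, 42, 75, 96, 119, 133, 148, 161
n = 161; position = 3n/4 = 120.75.
This falls in the class 50 to under 60: L = 50, F = 119, f = 14, h = 10.
Upper quartile ≈ 50 + ((120.75 − 119) / 14) × 10 = 51.2500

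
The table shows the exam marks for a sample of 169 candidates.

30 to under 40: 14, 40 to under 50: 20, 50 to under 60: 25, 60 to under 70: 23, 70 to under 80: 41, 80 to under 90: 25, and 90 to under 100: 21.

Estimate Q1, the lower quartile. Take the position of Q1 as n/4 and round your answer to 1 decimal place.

Cumulative frequencies: 14, 34, 59, 82, 123, 148, 169
n = 169; position = n/4 = 42.25.
This falls in the class 50 to under 60: L = 50, F = 34, f = 25, h = 10.
Lower quartile ≈ 50 + ((42.25 − 34) / 25) × 10 = 53.3000

53.3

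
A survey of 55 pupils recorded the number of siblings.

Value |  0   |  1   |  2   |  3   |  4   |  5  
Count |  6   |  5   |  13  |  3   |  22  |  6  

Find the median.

4

Cumulative frequencies: 6, 11, 24, 27, 49, 55
n = 55, so the median is the value in position (n+1)/2 = 28.
Position 28 falls at value 4.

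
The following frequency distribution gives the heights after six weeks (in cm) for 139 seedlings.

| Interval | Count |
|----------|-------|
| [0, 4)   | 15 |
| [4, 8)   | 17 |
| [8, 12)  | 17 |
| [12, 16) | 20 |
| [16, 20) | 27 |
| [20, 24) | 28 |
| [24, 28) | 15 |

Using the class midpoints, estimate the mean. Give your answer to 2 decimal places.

Midpoints: 2, 6, 10, 14, 18, 22, 26
Σfm = 15×2 + 17×6 + 17×10 + 20×14 + 27×18 + 28×22 + 15×26 = 2074
n = Σf = 139
Mean = 2074 / 139 = 14.9209

14.92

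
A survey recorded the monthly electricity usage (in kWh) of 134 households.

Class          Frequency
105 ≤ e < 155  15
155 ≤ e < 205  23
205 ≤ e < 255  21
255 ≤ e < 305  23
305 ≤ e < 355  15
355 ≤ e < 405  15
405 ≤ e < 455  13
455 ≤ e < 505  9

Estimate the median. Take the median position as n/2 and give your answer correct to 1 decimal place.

Cumulative frequencies: 15, 38, 59, 82, 97, 112, 125, 134
n = 134; position = n/2 = 67.
This falls in the class 255 ≤ e < 305: L = 255, F = 59, f = 23, h = 50.
Median ≈ 255 + ((67 − 59) / 23) × 50 = 272.3913

272.4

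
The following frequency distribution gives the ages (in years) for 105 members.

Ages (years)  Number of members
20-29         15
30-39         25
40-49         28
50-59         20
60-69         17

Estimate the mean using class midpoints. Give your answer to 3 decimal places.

44.405

Midpoints: 24.5, 34.5, 44.5, 54.5, 64.5
Σfm = 15×24.5 + 25×34.5 + 28×44.5 + 20×54.5 + 17×64.5 = 4662.5
n = Σf = 105
Mean = 4662.5 / 105 = 44.4048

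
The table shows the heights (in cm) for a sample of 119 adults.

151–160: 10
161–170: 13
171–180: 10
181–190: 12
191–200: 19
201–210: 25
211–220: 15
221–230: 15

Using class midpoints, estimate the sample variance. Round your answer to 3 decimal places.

Midpoints: 155.5, 165.5, 175.5, 185.5, 195.5, 205.5, 215.5, 225.5
n = 119, Σfm = 23154.5, mean = 194.5756
Σfm² = 4560099.75
Σf(m − x̄)² = Σfm² − (Σfm)²/n = 4560099.75 − 23154.5²/119 = 54798.3193
Sample variance = 54798.3193 / 118 = 464.3925

464.393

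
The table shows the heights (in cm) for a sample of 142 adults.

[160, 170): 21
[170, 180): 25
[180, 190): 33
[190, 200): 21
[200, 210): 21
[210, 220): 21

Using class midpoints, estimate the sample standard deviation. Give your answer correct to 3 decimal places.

Midpoints: 165, 175, 185, 195, 205, 215
n = 142, Σfm = 26860, mean = 189.1549
Σfm² = 5118550
Σf(m − x̄)² = Σfm² − (Σfm)²/n = 5118550 − 26860²/142 = 37848.5915
Sample variance = 37848.5915 / 141 = 268.4297
Standard deviation = √268.4297 = 16.3838

16.384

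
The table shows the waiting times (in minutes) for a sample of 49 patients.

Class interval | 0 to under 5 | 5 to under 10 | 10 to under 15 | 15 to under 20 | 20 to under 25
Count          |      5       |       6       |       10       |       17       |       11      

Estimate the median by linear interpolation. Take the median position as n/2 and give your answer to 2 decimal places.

Cumulative frequencies: 5, 11, 21, 38, 49
n = 49; position = n/2 = 24.5.
This falls in the class 15 to under 20: L = 15, F = 21, f = 17, h = 5.
Median ≈ 15 + ((24.5 − 21) / 17) × 5 = 16.0294

16.03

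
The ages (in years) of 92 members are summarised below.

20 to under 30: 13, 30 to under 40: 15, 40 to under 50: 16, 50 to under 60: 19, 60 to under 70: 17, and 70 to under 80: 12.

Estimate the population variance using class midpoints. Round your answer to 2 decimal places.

Midpoints: 25, 35, 45, 55, 65, 75
n = 92, Σfm = 4620, mean = 50.2174
Σfm² = 255700
Σf(m − x̄)² = Σfm² − (Σfm)²/n = 255700 − 4620²/92 = 23695.6522
Population variance = 23695.6522 / 92 = 257.5614

257.56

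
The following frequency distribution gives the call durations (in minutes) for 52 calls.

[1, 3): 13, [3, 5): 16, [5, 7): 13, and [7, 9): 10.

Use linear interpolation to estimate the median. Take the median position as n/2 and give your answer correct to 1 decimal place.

Cumulative frequencies: 13, 29, 42, 52
n = 52; position = n/2 = 26.
This falls in the class [3, 5): L = 3, F = 13, f = 16, h = 2.
Median ≈ 3 + ((26 − 13) / 16) × 2 = 4.6250

4.6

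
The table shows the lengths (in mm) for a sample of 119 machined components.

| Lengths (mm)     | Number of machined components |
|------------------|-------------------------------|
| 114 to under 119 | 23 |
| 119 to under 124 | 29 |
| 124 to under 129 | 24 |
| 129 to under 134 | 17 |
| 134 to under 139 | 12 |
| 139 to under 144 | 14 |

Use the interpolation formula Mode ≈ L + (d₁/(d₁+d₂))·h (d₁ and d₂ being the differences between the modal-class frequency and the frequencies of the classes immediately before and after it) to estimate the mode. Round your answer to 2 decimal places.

Modal class: 119 to under 124 (highest frequency 29).
d₁ = 29 − 23 = 6, d₂ = 29 − 24 = 5
Mode ≈ 119 + (6/(6+5)) × 5 = 119 + 2.7273 = 121.7273

121.73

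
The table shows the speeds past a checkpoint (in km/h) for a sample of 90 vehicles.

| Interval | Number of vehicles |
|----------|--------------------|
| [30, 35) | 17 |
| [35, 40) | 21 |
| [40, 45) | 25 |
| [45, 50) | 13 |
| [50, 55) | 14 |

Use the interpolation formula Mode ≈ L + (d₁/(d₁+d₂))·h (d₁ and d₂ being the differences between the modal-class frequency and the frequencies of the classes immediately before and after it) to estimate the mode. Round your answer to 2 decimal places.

Modal class: [40, 45) (highest frequency 25).
d₁ = 25 − 21 = 4, d₂ = 25 − 13 = 12
Mode ≈ 40 + (4/(4+12)) × 5 = 40 + 1.2500 = 41.2500

41.25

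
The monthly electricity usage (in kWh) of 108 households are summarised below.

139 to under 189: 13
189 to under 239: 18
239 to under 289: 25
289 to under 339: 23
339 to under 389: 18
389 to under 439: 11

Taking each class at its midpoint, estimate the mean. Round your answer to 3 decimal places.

Midpoints: 164, 214, 264, 314, 364, 414
Σfm = 13×164 + 18×214 + 25×264 + 23×314 + 18×364 + 11×414 = 30912
n = Σf = 108
Mean = 30912 / 108 = 286.2222

286.222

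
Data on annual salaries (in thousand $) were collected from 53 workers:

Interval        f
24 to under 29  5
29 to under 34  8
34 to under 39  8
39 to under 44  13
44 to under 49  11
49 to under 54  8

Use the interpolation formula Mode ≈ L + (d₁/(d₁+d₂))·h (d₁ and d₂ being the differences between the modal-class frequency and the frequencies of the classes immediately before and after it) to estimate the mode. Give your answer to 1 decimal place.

Modal class: 39 to under 44 (highest frequency 13).
d₁ = 13 − 8 = 5, d₂ = 13 − 11 = 2
Mode ≈ 39 + (5/(5+2)) × 5 = 39 + 3.5714 = 42.5714

42.6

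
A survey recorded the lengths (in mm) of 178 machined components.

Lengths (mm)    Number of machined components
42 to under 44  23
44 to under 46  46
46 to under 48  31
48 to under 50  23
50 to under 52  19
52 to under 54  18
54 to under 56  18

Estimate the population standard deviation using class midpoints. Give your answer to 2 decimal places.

3.78

Midpoints: 43, 45, 47, 49, 51, 53, 55
n = 178, Σfm = 8556, mean = 48.0674
Σfm² = 413810
Σf(m − x̄)² = Σfm² − (Σfm)²/n = 413810 − 8556²/178 = 2545.1910
Population variance = 2545.1910 / 178 = 14.2988
Standard deviation = √14.2988 = 3.7814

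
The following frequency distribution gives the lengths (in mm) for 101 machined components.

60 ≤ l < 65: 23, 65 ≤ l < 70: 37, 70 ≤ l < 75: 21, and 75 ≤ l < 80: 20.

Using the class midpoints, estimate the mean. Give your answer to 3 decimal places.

Midpoints: 62.5, 67.5, 72.5, 77.5
Σfm = 23×62.5 + 37×67.5 + 21×72.5 + 20×77.5 = 7007.5
n = Σf = 101
Mean = 7007.5 / 101 = 69.3812

69.381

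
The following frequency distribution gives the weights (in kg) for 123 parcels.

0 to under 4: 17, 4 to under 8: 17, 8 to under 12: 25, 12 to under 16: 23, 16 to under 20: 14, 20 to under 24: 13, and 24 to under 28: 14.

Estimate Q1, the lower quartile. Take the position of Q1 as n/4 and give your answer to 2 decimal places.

Cumulative frequencies: 17, 34, 59, 82, 96, 109, 123
n = 123; position = n/4 = 30.75.
This falls in the class 4 to under 8: L = 4, F = 17, f = 17, h = 4.
Lower quartile ≈ 4 + ((30.75 − 17) / 17) × 4 = 7.2353

7.24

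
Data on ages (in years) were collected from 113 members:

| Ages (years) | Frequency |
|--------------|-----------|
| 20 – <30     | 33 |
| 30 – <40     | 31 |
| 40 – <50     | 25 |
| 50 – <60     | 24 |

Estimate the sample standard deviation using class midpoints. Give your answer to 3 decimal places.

11.174

Midpoints: 25, 35, 45, 55
n = 113, Σfm = 4355, mean = 38.5398
Σfm² = 181825
Σf(m − x̄)² = Σfm² − (Σfm)²/n = 181825 − 4355²/113 = 13984.0708
Sample variance = 13984.0708 / 112 = 124.8578
Standard deviation = √124.8578 = 11.1740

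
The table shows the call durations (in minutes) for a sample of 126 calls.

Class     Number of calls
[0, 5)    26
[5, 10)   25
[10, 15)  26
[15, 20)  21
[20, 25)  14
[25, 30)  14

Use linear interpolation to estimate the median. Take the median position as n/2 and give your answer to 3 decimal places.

12.308

Cumulative frequencies: 26, 51, 77, 98, 112, 126
n = 126; position = n/2 = 63.
This falls in the class [10, 15): L = 10, F = 51, f = 26, h = 5.
Median ≈ 10 + ((63 − 51) / 26) × 5 = 12.3077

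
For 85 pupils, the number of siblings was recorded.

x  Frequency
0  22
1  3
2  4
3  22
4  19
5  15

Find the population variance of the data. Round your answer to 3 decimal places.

3.346

Values: 0, 1, 2, 3, 4, 5
n = 85, Σfx = 228, mean = 2.6824
Σfx² = 896
Σf(x − x̄)² = Σfx² − (Σfx)²/n = 896 − 228²/85 = 284.4235
Population variance = 284.4235 / 85 = 3.3462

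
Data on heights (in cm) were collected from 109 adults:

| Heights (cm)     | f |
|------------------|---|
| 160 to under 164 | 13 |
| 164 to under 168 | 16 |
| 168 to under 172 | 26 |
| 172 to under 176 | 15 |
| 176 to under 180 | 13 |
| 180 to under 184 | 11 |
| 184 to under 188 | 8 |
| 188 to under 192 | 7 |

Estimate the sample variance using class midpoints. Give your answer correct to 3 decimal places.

Midpoints: 162, 166, 170, 174, 178, 182, 186, 190
n = 109, Σfm = 18926, mean = 173.6330
Σfm² = 3293332
Σf(m − x̄)² = Σfm² − (Σfm)²/n = 3293332 − 18926²/109 = 7153.3211
Sample variance = 7153.3211 / 108 = 66.2345

66.234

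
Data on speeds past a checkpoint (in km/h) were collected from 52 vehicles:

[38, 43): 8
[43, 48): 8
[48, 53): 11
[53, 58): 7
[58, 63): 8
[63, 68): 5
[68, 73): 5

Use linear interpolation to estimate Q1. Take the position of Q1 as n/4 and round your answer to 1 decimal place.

46.1

Cumulative frequencies: 8, 16, 27, 34, 42, 47, 52
n = 52; position = n/4 = 13.
This falls in the class [43, 48): L = 43, F = 8, f = 8, h = 5.
Lower quartile ≈ 43 + ((13 − 8) / 8) × 5 = 46.1250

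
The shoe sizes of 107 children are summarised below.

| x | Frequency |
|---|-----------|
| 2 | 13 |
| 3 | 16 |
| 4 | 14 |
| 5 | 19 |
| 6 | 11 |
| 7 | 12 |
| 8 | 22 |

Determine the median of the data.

Cumulative frequencies: 13, 29, 43, 62, 73, 85, 107
n = 107, so the median is the value in position (n+1)/2 = 54.
Position 54 falls at value 5.

5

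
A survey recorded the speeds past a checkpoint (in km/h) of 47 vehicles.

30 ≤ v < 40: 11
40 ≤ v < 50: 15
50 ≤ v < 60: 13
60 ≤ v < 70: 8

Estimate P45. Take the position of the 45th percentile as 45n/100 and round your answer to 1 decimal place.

46.8

Cumulative frequencies: 11, 26, 39, 47
n = 47; position = 45n/100 = 21.15.
This falls in the class 40 ≤ v < 50: L = 40, F = 11, f = 15, h = 10.
45th percentile ≈ 40 + ((21.15 − 11) / 15) × 10 = 46.7667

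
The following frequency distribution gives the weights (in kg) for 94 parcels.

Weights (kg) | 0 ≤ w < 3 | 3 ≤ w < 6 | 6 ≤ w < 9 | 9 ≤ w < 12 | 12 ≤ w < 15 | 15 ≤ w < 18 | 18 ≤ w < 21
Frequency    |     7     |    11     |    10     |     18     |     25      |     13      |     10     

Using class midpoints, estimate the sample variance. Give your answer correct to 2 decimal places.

26.68

Midpoints: 1.5, 4.5, 7.5, 10.5, 13.5, 16.5, 19.5
n = 94, Σfm = 1071, mean = 11.3936
Σfm² = 14683.5
Σf(m − x̄)² = Σfm² − (Σfm)²/n = 14683.5 − 1071²/94 = 2480.9362
Sample variance = 2480.9362 / 93 = 26.6767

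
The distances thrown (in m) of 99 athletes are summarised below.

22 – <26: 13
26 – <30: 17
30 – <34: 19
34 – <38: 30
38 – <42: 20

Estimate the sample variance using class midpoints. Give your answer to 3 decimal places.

28.022

Midpoints: 24, 28, 32, 36, 40
n = 99, Σfm = 3276, mean = 33.0909
Σfm² = 111152
Σf(m − x̄)² = Σfm² − (Σfm)²/n = 111152 − 3276²/99 = 2746.1818
Sample variance = 2746.1818 / 98 = 28.0223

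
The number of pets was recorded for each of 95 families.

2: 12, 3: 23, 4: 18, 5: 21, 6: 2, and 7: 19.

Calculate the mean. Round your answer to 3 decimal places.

Values: 2, 3, 4, 5, 6, 7
Σfx = 12×2 + 23×3 + 18×4 + 21×5 + 2×6 + 19×7 = 415
n = Σf = 95
Mean = 415 / 95 = 4.3684

4.368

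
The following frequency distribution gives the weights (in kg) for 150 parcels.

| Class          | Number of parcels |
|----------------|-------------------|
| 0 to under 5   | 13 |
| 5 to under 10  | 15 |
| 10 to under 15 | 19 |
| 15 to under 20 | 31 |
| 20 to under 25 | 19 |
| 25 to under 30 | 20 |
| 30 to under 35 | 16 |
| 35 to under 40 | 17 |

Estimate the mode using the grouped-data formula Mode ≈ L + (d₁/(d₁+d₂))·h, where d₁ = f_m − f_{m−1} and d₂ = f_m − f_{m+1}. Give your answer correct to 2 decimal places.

17.50

Modal class: 15 to under 20 (highest frequency 31).
d₁ = 31 − 19 = 12, d₂ = 31 − 19 = 12
Mode ≈ 15 + (12/(12+12)) × 5 = 15 + 2.5000 = 17.5000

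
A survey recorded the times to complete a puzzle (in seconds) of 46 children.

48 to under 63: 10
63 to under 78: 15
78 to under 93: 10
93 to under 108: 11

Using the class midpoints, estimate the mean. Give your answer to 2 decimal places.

77.67

Midpoints: 55.5, 70.5, 85.5, 100.5
Σfm = 10×55.5 + 15×70.5 + 10×85.5 + 11×100.5 = 3573
n = Σf = 46
Mean = 3573 / 46 = 77.6739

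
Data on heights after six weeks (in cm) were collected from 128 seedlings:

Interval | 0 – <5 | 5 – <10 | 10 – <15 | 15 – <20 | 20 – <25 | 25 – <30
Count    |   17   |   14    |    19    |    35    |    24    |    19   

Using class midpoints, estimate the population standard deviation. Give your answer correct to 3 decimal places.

7.879

Midpoints: 2.5, 7.5, 12.5, 17.5, 22.5, 27.5
n = 128, Σfm = 2060, mean = 16.0938
Σfm² = 41100
Σf(m − x̄)² = Σfm² − (Σfm)²/n = 41100 − 2060²/128 = 7946.8750
Population variance = 7946.8750 / 128 = 62.0850
Standard deviation = √62.0850 = 7.8794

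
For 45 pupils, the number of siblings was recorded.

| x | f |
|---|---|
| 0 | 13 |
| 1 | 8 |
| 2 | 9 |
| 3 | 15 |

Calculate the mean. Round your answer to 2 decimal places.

Values: 0, 1, 2, 3
Σfx = 13×0 + 8×1 + 9×2 + 15×3 = 71
n = Σf = 45
Mean = 71 / 45 = 1.5778

1.58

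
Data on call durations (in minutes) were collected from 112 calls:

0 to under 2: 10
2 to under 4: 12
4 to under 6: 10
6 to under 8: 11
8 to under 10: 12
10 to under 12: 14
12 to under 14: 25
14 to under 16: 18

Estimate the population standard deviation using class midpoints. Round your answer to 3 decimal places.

Midpoints: 1, 3, 5, 7, 9, 11, 13, 15
n = 112, Σfm = 1030, mean = 9.1964
Σfm² = 11848
Σf(m − x̄)² = Σfm² − (Σfm)²/n = 11848 − 1030²/112 = 2375.6786
Population variance = 2375.6786 / 112 = 21.2114
Standard deviation = √21.2114 = 4.6056

4.606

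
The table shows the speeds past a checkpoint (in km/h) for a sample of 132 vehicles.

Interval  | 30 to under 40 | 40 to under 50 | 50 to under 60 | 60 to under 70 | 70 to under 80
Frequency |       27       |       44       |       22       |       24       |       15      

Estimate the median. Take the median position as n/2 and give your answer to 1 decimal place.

Cumulative frequencies: 27, 71, 93, 117, 132
n = 132; position = n/2 = 66.
This falls in the class 40 to under 50: L = 40, F = 27, f = 44, h = 10.
Median ≈ 40 + ((66 − 27) / 44) × 10 = 48.8636

48.9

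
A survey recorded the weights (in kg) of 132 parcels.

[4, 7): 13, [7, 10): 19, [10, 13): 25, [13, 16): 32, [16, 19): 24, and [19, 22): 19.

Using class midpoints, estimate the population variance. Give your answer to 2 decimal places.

20.86

Midpoints: 5.5, 8.5, 11.5, 14.5, 17.5, 20.5
n = 132, Σfm = 1794, mean = 13.5909
Σfm² = 27135
Σf(m − x̄)² = Σfm² − (Σfm)²/n = 27135 − 1794²/132 = 2752.9091
Population variance = 2752.9091 / 132 = 20.8554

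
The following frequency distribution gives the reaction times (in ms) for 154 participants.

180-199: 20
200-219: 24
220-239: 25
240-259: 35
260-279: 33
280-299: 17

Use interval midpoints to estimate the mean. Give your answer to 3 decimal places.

Midpoints: 189.5, 209.5, 229.5, 249.5, 269.5, 289.5
Σfm = 20×189.5 + 24×209.5 + 25×229.5 + 35×249.5 + 33×269.5 + 17×289.5 = 37103
n = Σf = 154
Mean = 37103 / 154 = 240.9286

240.929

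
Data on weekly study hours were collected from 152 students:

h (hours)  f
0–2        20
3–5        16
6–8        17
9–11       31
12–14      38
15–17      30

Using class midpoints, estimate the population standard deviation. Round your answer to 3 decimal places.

4.976

Midpoints: 1, 4, 7, 10, 13, 16
n = 152, Σfm = 1487, mean = 9.7829
Σfm² = 18311
Σf(m − x̄)² = Σfm² − (Σfm)²/n = 18311 − 1487²/152 = 3763.8355
Population variance = 3763.8355 / 152 = 24.7621
Standard deviation = √24.7621 = 4.9762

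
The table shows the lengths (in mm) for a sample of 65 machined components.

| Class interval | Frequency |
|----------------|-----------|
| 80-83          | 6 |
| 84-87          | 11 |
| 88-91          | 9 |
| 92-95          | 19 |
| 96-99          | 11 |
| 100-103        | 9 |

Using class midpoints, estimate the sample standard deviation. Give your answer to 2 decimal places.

Midpoints: 81.5, 85.5, 89.5, 93.5, 97.5, 101.5
n = 65, Σfm = 5997.5, mean = 92.2692
Σfm² = 555750.25
Σf(m − x̄)² = Σfm² − (Σfm)²/n = 555750.25 − 5997.5²/65 = 2365.5385
Sample variance = 2365.5385 / 64 = 36.9615
Standard deviation = √36.9615 = 6.0796

6.08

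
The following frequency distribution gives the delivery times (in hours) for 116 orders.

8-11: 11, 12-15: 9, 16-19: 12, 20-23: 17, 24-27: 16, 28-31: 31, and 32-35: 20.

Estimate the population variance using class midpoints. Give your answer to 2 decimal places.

57.73

Midpoints: 9.5, 13.5, 17.5, 21.5, 25.5, 29.5, 33.5
n = 116, Σfm = 2794, mean = 24.0862
Σfm² = 73993
Σf(m − x̄)² = Σfm² − (Σfm)²/n = 73993 − 2794²/116 = 6696.1379
Population variance = 6696.1379 / 116 = 57.7253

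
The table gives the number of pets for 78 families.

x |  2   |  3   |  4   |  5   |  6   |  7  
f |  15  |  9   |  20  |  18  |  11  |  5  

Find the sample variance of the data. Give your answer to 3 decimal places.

2.243

Values: 2, 3, 4, 5, 6, 7
n = 78, Σfx = 328, mean = 4.2051
Σfx² = 1552
Σf(x − x̄)² = Σfx² − (Σfx)²/n = 1552 − 328²/78 = 172.7179
Sample variance = 172.7179 / 77 = 2.2431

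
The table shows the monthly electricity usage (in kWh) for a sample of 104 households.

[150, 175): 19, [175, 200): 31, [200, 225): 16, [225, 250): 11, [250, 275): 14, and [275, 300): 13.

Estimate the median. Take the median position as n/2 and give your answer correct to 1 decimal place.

Cumulative frequencies: 19, 50, 66, 77, 91, 104
n = 104; position = n/2 = 52.
This falls in the class [200, 225): L = 200, F = 50, f = 16, h = 25.
Median ≈ 200 + ((52 − 50) / 16) × 25 = 203.1250

203.1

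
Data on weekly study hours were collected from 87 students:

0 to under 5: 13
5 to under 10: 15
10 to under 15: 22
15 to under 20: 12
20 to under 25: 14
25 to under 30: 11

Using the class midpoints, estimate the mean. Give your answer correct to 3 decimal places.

14.339

Midpoints: 2.5, 7.5, 12.5, 17.5, 22.5, 27.5
Σfm = 13×2.5 + 15×7.5 + 22×12.5 + 12×17.5 + 14×22.5 + 11×27.5 = 1247.5
n = Σf = 87
Mean = 1247.5 / 87 = 14.3391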